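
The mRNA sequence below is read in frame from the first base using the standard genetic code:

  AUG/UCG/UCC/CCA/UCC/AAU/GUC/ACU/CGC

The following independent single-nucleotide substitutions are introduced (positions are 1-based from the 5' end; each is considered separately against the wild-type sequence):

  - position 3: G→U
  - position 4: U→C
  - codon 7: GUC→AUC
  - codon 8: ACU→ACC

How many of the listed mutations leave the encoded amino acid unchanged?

Codon 1: AUG (Met) → AUU (Ile) — missense.
Codon 2: UCG (Ser) → CCG (Pro) — missense.
Codon 7: GUC (Val) → AUC (Ile) — missense.
Codon 8: ACU (Thr) → ACC (Thr) — synonymous.
Synonymous: 1 of 4.

1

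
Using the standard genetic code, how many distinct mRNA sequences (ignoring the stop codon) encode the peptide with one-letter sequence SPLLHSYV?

Ser: 6 codons.
Pro: 4 codons.
Leu: 6 codons.
Leu: 6 codons.
His: 2 codons.
Ser: 6 codons.
Tyr: 2 codons.
Val: 4 codons.
6 × 4 × 6 × 6 × 2 × 6 × 2 × 4 = 82944.

82944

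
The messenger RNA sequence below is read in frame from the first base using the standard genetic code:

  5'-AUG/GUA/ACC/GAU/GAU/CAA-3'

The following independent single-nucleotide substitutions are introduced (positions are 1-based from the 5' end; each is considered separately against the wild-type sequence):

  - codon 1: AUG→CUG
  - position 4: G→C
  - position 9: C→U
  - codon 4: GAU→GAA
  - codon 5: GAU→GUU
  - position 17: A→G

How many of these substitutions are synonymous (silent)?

1

Codon 1: AUG (Met) → CUG (Leu) — missense.
Codon 2: GUA (Val) → CUA (Leu) — missense.
Codon 3: ACC (Thr) → ACU (Thr) — synonymous.
Codon 4: GAU (Asp) → GAA (Glu) — missense.
Codon 5: GAU (Asp) → GUU (Val) — missense.
Codon 6: CAA (Gln) → CGA (Arg) — missense.
Synonymous: 1 of 6.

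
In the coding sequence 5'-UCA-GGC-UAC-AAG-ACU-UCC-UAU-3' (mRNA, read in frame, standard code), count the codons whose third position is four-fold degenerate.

4

Codon 1 UCA (Ser): third position 4-fold.
Codon 2 GGC (Gly): third position 4-fold.
Codon 3 UAC (Tyr): third position 2-fold.
Codon 4 AAG (Lys): third position 2-fold.
Codon 5 ACU (Thr): third position 4-fold.
Codon 6 UCC (Ser): third position 4-fold.
Codon 7 UAU (Tyr): third position 2-fold.
Four-fold degenerate third positions: 4.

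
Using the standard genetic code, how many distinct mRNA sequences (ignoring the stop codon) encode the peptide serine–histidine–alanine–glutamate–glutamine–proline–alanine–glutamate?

Ser: 6 codons.
His: 2 codons.
Ala: 4 codons.
Glu: 2 codons.
Gln: 2 codons.
Pro: 4 codons.
Ala: 4 codons.
Glu: 2 codons.
6 × 2 × 4 × 2 × 2 × 4 × 4 × 2 = 6144.

6144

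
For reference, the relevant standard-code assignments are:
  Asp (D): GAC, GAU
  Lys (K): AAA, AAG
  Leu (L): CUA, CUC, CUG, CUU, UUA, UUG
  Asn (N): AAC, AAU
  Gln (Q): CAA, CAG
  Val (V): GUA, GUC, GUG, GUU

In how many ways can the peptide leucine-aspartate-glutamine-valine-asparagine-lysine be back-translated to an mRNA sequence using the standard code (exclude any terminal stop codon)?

384

Leu: 6 codons.
Asp: 2 codons.
Gln: 2 codons.
Val: 4 codons.
Asn: 2 codons.
Lys: 2 codons.
6 × 2 × 2 × 4 × 2 × 2 = 384.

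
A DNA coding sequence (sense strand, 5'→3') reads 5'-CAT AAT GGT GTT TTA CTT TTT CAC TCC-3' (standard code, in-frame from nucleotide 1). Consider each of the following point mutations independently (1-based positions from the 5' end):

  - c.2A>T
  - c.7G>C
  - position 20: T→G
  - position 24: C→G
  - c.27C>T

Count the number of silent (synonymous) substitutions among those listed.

1

Codon 1: CAT (His) → CTT (Leu) — missense.
Codon 3: GGT (Gly) → CGT (Arg) — missense.
Codon 7: TTT (Phe) → TGT (Cys) — missense.
Codon 8: CAC (His) → CAG (Gln) — missense.
Codon 9: TCC (Ser) → TCT (Ser) — synonymous.
Synonymous: 1 of 5.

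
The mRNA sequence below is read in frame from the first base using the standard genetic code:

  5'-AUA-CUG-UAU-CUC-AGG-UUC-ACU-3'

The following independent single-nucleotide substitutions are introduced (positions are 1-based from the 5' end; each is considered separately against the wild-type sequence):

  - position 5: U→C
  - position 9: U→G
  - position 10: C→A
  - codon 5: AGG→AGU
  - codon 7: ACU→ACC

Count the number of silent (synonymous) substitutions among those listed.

1

Codon 2: CUG (Leu) → CCG (Pro) — missense.
Codon 3: UAU (Tyr) → UAG (Stop) — nonsense.
Codon 4: CUC (Leu) → AUC (Ile) — missense.
Codon 5: AGG (Arg) → AGU (Ser) — missense.
Codon 7: ACU (Thr) → ACC (Thr) — synonymous.
Synonymous: 1 of 5.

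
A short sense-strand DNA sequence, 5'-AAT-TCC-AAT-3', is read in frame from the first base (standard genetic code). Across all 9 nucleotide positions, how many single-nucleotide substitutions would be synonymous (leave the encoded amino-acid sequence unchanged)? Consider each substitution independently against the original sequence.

Codon 1 (AAT, Asn): 1 synonymous substitution.
Codon 2 (TCC, Ser): 3 synonymous substitutions.
Codon 3 (AAT, Asn): 1 synonymous substitution.
Total: 1 + 3 + 1 = 5.

5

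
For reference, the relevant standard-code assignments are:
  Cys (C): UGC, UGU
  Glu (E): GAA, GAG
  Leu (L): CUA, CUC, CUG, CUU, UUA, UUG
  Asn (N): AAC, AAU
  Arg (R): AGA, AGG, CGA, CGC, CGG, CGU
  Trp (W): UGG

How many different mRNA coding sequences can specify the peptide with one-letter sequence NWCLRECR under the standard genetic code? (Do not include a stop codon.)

Asn: 2 codons.
Trp: 1 codon.
Cys: 2 codons.
Leu: 6 codons.
Arg: 6 codons.
Glu: 2 codons.
Cys: 2 codons.
Arg: 6 codons.
2 × 1 × 2 × 6 × 6 × 2 × 2 × 6 = 3456.

3456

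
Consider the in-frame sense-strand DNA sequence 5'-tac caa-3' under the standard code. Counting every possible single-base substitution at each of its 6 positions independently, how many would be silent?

2

Codon 1 (TAC, Tyr): 1 synonymous substitution.
Codon 2 (CAA, Gln): 1 synonymous substitution.
Total: 1 + 1 = 2.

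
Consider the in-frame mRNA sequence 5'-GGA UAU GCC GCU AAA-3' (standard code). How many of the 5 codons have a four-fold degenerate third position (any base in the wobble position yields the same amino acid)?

Codon 1 GGA (Gly): third position 4-fold.
Codon 2 UAU (Tyr): third position 2-fold.
Codon 3 GCC (Ala): third position 4-fold.
Codon 4 GCU (Ala): third position 4-fold.
Codon 5 AAA (Lys): third position 2-fold.
Four-fold degenerate third positions: 3.

3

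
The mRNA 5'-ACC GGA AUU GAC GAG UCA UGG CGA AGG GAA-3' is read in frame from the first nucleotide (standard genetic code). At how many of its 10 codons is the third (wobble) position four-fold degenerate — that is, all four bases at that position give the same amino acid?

4

Codon 1 ACC (Thr): third position 4-fold.
Codon 2 GGA (Gly): third position 4-fold.
Codon 3 AUU (Ile): third position 3-fold.
Codon 4 GAC (Asp): third position 2-fold.
Codon 5 GAG (Glu): third position 2-fold.
Codon 6 UCA (Ser): third position 4-fold.
Codon 7 UGG (Trp): third position 1-fold.
Codon 8 CGA (Arg): third position 4-fold.
Codon 9 AGG (Arg): third position 2-fold.
Codon 10 GAA (Glu): third position 2-fold.
Four-fold degenerate third positions: 4.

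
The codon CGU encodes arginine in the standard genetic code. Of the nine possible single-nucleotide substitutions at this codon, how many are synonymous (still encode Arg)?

3

Position 1: none → 0 synonymous.
Position 2: none → 0 synonymous.
Position 3: CGC, CGA, CGG → 3 synonymous.
Total: 0 + 0 + 3 = 3.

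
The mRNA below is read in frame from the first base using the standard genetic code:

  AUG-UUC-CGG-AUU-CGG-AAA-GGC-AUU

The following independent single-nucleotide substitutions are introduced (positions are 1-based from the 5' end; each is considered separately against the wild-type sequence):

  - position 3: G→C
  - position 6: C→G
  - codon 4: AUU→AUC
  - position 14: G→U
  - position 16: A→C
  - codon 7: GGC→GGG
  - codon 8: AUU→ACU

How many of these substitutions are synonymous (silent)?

2

Codon 1: AUG (Met) → AUC (Ile) — missense.
Codon 2: UUC (Phe) → UUG (Leu) — missense.
Codon 4: AUU (Ile) → AUC (Ile) — synonymous.
Codon 5: CGG (Arg) → CUG (Leu) — missense.
Codon 6: AAA (Lys) → CAA (Gln) — missense.
Codon 7: GGC (Gly) → GGG (Gly) — synonymous.
Codon 8: AUU (Ile) → ACU (Thr) — missense.
Synonymous: 2 of 7.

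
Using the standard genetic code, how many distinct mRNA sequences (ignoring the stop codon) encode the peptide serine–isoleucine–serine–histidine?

216

Ser: 6 codons.
Ile: 3 codons.
Ser: 6 codons.
His: 2 codons.
6 × 3 × 6 × 2 = 216.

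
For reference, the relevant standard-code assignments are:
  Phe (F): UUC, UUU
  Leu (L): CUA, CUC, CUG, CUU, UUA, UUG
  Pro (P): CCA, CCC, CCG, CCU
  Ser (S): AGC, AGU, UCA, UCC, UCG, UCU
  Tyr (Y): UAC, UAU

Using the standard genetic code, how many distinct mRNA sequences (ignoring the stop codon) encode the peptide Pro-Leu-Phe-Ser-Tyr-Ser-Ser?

20736

Pro: 4 codons.
Leu: 6 codons.
Phe: 2 codons.
Ser: 6 codons.
Tyr: 2 codons.
Ser: 6 codons.
Ser: 6 codons.
4 × 6 × 2 × 6 × 2 × 6 × 6 = 20736.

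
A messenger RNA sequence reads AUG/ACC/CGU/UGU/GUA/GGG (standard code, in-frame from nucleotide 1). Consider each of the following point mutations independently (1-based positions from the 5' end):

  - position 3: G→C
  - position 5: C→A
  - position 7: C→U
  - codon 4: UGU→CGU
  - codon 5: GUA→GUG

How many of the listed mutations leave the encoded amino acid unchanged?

Codon 1: AUG (Met) → AUC (Ile) — missense.
Codon 2: ACC (Thr) → AAC (Asn) — missense.
Codon 3: CGU (Arg) → UGU (Cys) — missense.
Codon 4: UGU (Cys) → CGU (Arg) — missense.
Codon 5: GUA (Val) → GUG (Val) — synonymous.
Synonymous: 1 of 5.

1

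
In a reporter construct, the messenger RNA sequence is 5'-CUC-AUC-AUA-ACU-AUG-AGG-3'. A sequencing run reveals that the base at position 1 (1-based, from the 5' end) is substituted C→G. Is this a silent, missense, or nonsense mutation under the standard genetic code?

missense

Position 1 falls in codon 1: CUC → Leu.
After the substitution the codon is GUC → Val.
Leu ≠ Val, so this is a missense mutation.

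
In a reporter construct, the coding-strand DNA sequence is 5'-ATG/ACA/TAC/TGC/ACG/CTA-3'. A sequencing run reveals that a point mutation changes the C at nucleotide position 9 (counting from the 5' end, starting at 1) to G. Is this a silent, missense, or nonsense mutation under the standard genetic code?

nonsense

Position 9 falls in codon 3: TAC → Tyr.
After the substitution the codon is TAG → Stop.
The new codon is a stop codon, so this is a nonsense mutation.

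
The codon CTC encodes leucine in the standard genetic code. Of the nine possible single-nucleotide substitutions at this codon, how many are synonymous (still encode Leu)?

Position 1: none → 0 synonymous.
Position 2: none → 0 synonymous.
Position 3: CTT, CTA, CTG → 3 synonymous.
Total: 0 + 0 + 3 = 3.

3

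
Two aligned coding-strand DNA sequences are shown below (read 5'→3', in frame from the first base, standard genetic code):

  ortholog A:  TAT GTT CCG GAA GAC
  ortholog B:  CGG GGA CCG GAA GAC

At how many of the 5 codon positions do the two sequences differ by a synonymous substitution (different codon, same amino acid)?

0

Codon 1: TAT Tyr / CGG Arg — nonsynonymous.
Codon 2: GTT Val / GGA Gly — nonsynonymous.
Codon 3: CCG Pro / CCG Pro — identical.
Codon 4: GAA Glu / GAA Glu — identical.
Codon 5: GAC Asp / GAC Asp — identical.
Synonymous differences: 0.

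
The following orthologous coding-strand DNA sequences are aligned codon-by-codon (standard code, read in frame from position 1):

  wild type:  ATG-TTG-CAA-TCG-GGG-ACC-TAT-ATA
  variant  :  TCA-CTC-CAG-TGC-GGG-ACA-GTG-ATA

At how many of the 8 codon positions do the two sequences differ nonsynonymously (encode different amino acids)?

Codon 1: ATG Met / TCA Ser — nonsynonymous.
Codon 2: TTG Leu / CTC Leu — synonymous.
Codon 3: CAA Gln / CAG Gln — synonymous.
Codon 4: TCG Ser / TGC Cys — nonsynonymous.
Codon 5: GGG Gly / GGG Gly — identical.
Codon 6: ACC Thr / ACA Thr — synonymous.
Codon 7: TAT Tyr / GTG Val — nonsynonymous.
Codon 8: ATA Ile / ATA Ile — identical.
Nonsynonymous differences: 3.

3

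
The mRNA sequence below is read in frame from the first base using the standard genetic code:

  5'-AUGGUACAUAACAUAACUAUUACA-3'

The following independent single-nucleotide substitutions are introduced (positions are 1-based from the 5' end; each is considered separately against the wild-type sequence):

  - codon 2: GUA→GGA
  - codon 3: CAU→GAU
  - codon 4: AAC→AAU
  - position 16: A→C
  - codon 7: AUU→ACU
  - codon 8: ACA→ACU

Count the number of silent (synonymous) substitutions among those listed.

2

Codon 2: GUA (Val) → GGA (Gly) — missense.
Codon 3: CAU (His) → GAU (Asp) — missense.
Codon 4: AAC (Asn) → AAU (Asn) — synonymous.
Codon 6: ACU (Thr) → CCU (Pro) — missense.
Codon 7: AUU (Ile) → ACU (Thr) — missense.
Codon 8: ACA (Thr) → ACU (Thr) — synonymous.
Synonymous: 2 of 6.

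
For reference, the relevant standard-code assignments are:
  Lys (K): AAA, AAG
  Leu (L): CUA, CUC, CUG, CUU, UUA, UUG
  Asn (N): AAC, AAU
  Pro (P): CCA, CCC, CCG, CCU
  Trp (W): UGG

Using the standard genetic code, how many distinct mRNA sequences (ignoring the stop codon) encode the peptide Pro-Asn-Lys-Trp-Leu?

Pro: 4 codons.
Asn: 2 codons.
Lys: 2 codons.
Trp: 1 codon.
Leu: 6 codons.
4 × 2 × 2 × 1 × 6 = 96.

96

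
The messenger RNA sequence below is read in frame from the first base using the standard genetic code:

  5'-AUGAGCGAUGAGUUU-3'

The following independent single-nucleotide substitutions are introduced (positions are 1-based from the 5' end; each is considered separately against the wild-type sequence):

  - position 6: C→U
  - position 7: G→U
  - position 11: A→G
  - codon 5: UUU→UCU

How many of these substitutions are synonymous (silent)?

Codon 2: AGC (Ser) → AGU (Ser) — synonymous.
Codon 3: GAU (Asp) → UAU (Tyr) — missense.
Codon 4: GAG (Glu) → GGG (Gly) — missense.
Codon 5: UUU (Phe) → UCU (Ser) — missense.
Synonymous: 1 of 4.

1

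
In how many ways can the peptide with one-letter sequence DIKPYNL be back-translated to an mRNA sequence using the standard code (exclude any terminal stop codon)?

Asp: 2 codons.
Ile: 3 codons.
Lys: 2 codons.
Pro: 4 codons.
Tyr: 2 codons.
Asn: 2 codons.
Leu: 6 codons.
2 × 3 × 2 × 4 × 2 × 2 × 6 = 1152.

1152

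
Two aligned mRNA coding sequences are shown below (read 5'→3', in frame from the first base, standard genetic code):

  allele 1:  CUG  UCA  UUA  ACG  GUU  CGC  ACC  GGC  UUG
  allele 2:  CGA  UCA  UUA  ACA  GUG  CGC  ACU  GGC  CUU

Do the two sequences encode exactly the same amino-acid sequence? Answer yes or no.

no

Codon 1: CUG Leu / CGA Arg — nonsynonymous.
Codon 2: UCA Ser / UCA Ser — identical.
Codon 3: UUA Leu / UUA Leu — identical.
Codon 4: ACG Thr / ACA Thr — synonymous.
Codon 5: GUU Val / GUG Val — synonymous.
Codon 6: CGC Arg / CGC Arg — identical.
Codon 7: ACC Thr / ACU Thr — synonymous.
Codon 8: GGC Gly / GGC Gly — identical.
Codon 9: UUG Leu / CUU Leu — synonymous.
Nonsynonymous differences: 1 → different protein.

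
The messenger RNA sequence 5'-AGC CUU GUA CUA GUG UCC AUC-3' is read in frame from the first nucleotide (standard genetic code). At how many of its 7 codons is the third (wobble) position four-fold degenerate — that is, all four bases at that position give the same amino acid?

5

Codon 1 AGC (Ser): third position 2-fold.
Codon 2 CUU (Leu): third position 4-fold.
Codon 3 GUA (Val): third position 4-fold.
Codon 4 CUA (Leu): third position 4-fold.
Codon 5 GUG (Val): third position 4-fold.
Codon 6 UCC (Ser): third position 4-fold.
Codon 7 AUC (Ile): third position 3-fold.
Four-fold degenerate third positions: 5.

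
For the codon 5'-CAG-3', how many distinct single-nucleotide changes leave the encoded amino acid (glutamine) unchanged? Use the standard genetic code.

Position 1: none → 0 synonymous.
Position 2: none → 0 synonymous.
Position 3: CAA → 1 synonymous.
Total: 0 + 0 + 1 = 1.

1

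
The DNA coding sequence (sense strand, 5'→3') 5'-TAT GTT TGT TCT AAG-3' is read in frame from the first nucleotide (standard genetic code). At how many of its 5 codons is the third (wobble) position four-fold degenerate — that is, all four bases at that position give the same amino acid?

Codon 1 TAT (Tyr): third position 2-fold.
Codon 2 GTT (Val): third position 4-fold.
Codon 3 TGT (Cys): third position 2-fold.
Codon 4 TCT (Ser): third position 4-fold.
Codon 5 AAG (Lys): third position 2-fold.
Four-fold degenerate third positions: 2.

2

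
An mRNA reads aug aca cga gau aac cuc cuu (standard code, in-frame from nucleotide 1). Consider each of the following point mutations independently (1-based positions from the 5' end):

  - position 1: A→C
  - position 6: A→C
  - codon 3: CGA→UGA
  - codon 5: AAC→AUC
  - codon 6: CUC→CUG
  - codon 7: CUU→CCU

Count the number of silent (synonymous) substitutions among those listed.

2

Codon 1: AUG (Met) → CUG (Leu) — missense.
Codon 2: ACA (Thr) → ACC (Thr) — synonymous.
Codon 3: CGA (Arg) → UGA (Stop) — nonsense.
Codon 5: AAC (Asn) → AUC (Ile) — missense.
Codon 6: CUC (Leu) → CUG (Leu) — synonymous.
Codon 7: CUU (Leu) → CCU (Pro) — missense.
Synonymous: 2 of 6.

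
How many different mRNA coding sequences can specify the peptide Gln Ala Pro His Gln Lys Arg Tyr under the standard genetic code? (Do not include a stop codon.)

Gln: 2 codons.
Ala: 4 codons.
Pro: 4 codons.
His: 2 codons.
Gln: 2 codons.
Lys: 2 codons.
Arg: 6 codons.
Tyr: 2 codons.
2 × 4 × 4 × 2 × 2 × 2 × 6 × 2 = 3072.

3072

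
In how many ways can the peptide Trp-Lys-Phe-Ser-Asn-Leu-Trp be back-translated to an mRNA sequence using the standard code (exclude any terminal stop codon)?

288

Trp: 1 codon.
Lys: 2 codons.
Phe: 2 codons.
Ser: 6 codons.
Asn: 2 codons.
Leu: 6 codons.
Trp: 1 codon.
1 × 2 × 2 × 6 × 2 × 6 × 1 = 288.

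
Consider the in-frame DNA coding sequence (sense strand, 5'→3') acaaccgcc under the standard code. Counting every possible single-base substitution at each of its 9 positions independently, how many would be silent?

9

Codon 1 (ACA, Thr): 3 synonymous substitutions.
Codon 2 (ACC, Thr): 3 synonymous substitutions.
Codon 3 (GCC, Ala): 3 synonymous substitutions.
Total: 3 + 3 + 3 = 9.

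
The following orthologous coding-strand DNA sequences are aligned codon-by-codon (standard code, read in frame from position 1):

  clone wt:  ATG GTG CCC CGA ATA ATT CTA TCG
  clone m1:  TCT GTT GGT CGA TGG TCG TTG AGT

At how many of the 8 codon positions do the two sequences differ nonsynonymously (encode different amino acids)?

4

Codon 1: ATG Met / TCT Ser — nonsynonymous.
Codon 2: GTG Val / GTT Val — synonymous.
Codon 3: CCC Pro / GGT Gly — nonsynonymous.
Codon 4: CGA Arg / CGA Arg — identical.
Codon 5: ATA Ile / TGG Trp — nonsynonymous.
Codon 6: ATT Ile / TCG Ser — nonsynonymous.
Codon 7: CTA Leu / TTG Leu — synonymous.
Codon 8: TCG Ser / AGT Ser — synonymous.
Nonsynonymous differences: 4.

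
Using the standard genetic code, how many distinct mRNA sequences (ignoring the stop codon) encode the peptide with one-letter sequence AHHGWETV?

Ala: 4 codons.
His: 2 codons.
His: 2 codons.
Gly: 4 codons.
Trp: 1 codon.
Glu: 2 codons.
Thr: 4 codons.
Val: 4 codons.
4 × 2 × 2 × 4 × 1 × 2 × 4 × 4 = 2048.

2048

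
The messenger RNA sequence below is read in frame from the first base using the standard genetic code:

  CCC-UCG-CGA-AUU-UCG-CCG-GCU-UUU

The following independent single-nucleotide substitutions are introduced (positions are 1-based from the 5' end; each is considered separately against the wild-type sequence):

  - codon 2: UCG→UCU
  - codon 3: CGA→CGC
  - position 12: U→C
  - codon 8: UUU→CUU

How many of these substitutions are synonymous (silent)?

Codon 2: UCG (Ser) → UCU (Ser) — synonymous.
Codon 3: CGA (Arg) → CGC (Arg) — synonymous.
Codon 4: AUU (Ile) → AUC (Ile) — synonymous.
Codon 8: UUU (Phe) → CUU (Leu) — missense.
Synonymous: 3 of 4.

3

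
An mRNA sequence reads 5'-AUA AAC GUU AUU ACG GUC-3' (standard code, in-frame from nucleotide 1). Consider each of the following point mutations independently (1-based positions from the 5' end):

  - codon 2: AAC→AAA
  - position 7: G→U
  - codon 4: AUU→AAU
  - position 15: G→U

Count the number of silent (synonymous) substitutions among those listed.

1

Codon 2: AAC (Asn) → AAA (Lys) — missense.
Codon 3: GUU (Val) → UUU (Phe) — missense.
Codon 4: AUU (Ile) → AAU (Asn) — missense.
Codon 5: ACG (Thr) → ACU (Thr) — synonymous.
Synonymous: 1 of 4.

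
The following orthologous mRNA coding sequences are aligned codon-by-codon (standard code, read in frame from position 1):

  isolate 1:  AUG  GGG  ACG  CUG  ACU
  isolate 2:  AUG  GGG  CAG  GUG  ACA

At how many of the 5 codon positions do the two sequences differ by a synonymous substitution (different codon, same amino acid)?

1

Codon 1: AUG Met / AUG Met — identical.
Codon 2: GGG Gly / GGG Gly — identical.
Codon 3: ACG Thr / CAG Gln — nonsynonymous.
Codon 4: CUG Leu / GUG Val — nonsynonymous.
Codon 5: ACU Thr / ACA Thr — synonymous.
Synonymous differences: 1.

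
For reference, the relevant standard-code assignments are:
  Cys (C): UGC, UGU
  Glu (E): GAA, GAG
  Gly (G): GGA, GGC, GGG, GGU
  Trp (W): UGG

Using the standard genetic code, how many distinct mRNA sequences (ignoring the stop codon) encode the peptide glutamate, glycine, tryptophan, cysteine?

16

Glu: 2 codons.
Gly: 4 codons.
Trp: 1 codon.
Cys: 2 codons.
2 × 4 × 1 × 2 = 16.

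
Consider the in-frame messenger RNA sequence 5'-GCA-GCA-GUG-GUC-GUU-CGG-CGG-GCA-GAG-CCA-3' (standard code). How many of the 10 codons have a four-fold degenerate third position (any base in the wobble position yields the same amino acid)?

Codon 1 GCA (Ala): third position 4-fold.
Codon 2 GCA (Ala): third position 4-fold.
Codon 3 GUG (Val): third position 4-fold.
Codon 4 GUC (Val): third position 4-fold.
Codon 5 GUU (Val): third position 4-fold.
Codon 6 CGG (Arg): third position 4-fold.
Codon 7 CGG (Arg): third position 4-fold.
Codon 8 GCA (Ala): third position 4-fold.
Codon 9 GAG (Glu): third position 2-fold.
Codon 10 CCA (Pro): third position 4-fold.
Four-fold degenerate third positions: 9.

9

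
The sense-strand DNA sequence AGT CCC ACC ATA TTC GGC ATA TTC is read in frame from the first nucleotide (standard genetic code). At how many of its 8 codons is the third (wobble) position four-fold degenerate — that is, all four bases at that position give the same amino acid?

Codon 1 AGT (Ser): third position 2-fold.
Codon 2 CCC (Pro): third position 4-fold.
Codon 3 ACC (Thr): third position 4-fold.
Codon 4 ATA (Ile): third position 3-fold.
Codon 5 TTC (Phe): third position 2-fold.
Codon 6 GGC (Gly): third position 4-fold.
Codon 7 ATA (Ile): third position 3-fold.
Codon 8 TTC (Phe): third position 2-fold.
Four-fold degenerate third positions: 3.

3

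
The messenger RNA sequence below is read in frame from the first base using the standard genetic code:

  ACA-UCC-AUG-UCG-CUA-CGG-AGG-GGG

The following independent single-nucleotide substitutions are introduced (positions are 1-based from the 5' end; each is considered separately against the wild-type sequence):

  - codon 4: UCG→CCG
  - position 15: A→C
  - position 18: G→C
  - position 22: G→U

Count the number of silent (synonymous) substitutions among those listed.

2

Codon 4: UCG (Ser) → CCG (Pro) — missense.
Codon 5: CUA (Leu) → CUC (Leu) — synonymous.
Codon 6: CGG (Arg) → CGC (Arg) — synonymous.
Codon 8: GGG (Gly) → UGG (Trp) — missense.
Synonymous: 2 of 4.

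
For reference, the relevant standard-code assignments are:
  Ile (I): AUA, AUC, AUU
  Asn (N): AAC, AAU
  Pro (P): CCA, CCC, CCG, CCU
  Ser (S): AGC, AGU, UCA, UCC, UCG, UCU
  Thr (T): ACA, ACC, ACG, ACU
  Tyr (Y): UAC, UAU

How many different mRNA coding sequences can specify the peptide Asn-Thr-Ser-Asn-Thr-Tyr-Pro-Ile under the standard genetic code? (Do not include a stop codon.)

Asn: 2 codons.
Thr: 4 codons.
Ser: 6 codons.
Asn: 2 codons.
Thr: 4 codons.
Tyr: 2 codons.
Pro: 4 codons.
Ile: 3 codons.
2 × 4 × 6 × 2 × 4 × 2 × 4 × 3 = 9216.

9216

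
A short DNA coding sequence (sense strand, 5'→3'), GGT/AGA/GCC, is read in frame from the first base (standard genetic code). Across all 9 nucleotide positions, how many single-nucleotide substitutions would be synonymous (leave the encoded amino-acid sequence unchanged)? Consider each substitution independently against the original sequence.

Codon 1 (GGT, Gly): 3 synonymous substitutions.
Codon 2 (AGA, Arg): 2 synonymous substitutions.
Codon 3 (GCC, Ala): 3 synonymous substitutions.
Total: 3 + 2 + 3 = 8.

8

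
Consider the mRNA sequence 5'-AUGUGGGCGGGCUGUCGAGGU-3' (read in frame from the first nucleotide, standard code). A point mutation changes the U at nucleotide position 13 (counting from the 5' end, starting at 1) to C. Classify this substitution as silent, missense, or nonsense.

missense

Position 13 falls in codon 5: UGU → Cys.
After the substitution the codon is CGU → Arg.
Cys ≠ Arg, so this is a missense mutation.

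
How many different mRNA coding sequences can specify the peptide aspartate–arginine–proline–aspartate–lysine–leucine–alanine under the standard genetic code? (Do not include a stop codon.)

Asp: 2 codons.
Arg: 6 codons.
Pro: 4 codons.
Asp: 2 codons.
Lys: 2 codons.
Leu: 6 codons.
Ala: 4 codons.
2 × 6 × 4 × 2 × 2 × 6 × 4 = 4608.

4608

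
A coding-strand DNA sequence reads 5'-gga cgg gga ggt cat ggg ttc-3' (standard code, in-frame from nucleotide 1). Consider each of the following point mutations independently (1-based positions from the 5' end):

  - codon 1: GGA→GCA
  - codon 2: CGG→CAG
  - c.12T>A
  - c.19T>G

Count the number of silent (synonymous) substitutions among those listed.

1

Codon 1: GGA (Gly) → GCA (Ala) — missense.
Codon 2: CGG (Arg) → CAG (Gln) — missense.
Codon 4: GGT (Gly) → GGA (Gly) — synonymous.
Codon 7: TTC (Phe) → GTC (Val) — missense.
Synonymous: 1 of 4.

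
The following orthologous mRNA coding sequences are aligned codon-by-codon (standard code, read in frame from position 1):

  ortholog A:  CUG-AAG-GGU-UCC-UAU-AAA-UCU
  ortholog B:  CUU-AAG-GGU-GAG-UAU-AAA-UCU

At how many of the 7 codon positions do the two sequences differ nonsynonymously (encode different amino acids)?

Codon 1: CUG Leu / CUU Leu — synonymous.
Codon 2: AAG Lys / AAG Lys — identical.
Codon 3: GGU Gly / GGU Gly — identical.
Codon 4: UCC Ser / GAG Glu — nonsynonymous.
Codon 5: UAU Tyr / UAU Tyr — identical.
Codon 6: AAA Lys / AAA Lys — identical.
Codon 7: UCU Ser / UCU Ser — identical.
Nonsynonymous differences: 1.

1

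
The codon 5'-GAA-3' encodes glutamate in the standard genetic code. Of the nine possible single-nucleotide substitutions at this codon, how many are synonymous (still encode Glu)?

Position 1: none → 0 synonymous.
Position 2: none → 0 synonymous.
Position 3: GAG → 1 synonymous.
Total: 0 + 0 + 1 = 1.

1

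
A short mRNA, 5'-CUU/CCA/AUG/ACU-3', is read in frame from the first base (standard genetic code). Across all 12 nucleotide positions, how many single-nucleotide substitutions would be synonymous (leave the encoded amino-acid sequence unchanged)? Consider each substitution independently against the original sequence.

9

Codon 1 (CUU, Leu): 3 synonymous substitutions.
Codon 2 (CCA, Pro): 3 synonymous substitutions.
Codon 3 (AUG, Met): 0 synonymous substitutions.
Codon 4 (ACU, Thr): 3 synonymous substitutions.
Total: 3 + 3 + 0 + 3 = 9.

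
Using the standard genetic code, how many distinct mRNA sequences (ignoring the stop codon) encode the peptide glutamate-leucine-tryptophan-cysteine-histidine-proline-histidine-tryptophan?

384

Glu: 2 codons.
Leu: 6 codons.
Trp: 1 codon.
Cys: 2 codons.
His: 2 codons.
Pro: 4 codons.
His: 2 codons.
Trp: 1 codon.
2 × 6 × 1 × 2 × 2 × 4 × 2 × 1 = 384.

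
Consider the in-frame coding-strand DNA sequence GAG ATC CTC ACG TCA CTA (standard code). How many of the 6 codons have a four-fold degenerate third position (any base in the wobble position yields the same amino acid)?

Codon 1 GAG (Glu): third position 2-fold.
Codon 2 ATC (Ile): third position 3-fold.
Codon 3 CTC (Leu): third position 4-fold.
Codon 4 ACG (Thr): third position 4-fold.
Codon 5 TCA (Ser): third position 4-fold.
Codon 6 CTA (Leu): third position 4-fold.
Four-fold degenerate third positions: 4.

4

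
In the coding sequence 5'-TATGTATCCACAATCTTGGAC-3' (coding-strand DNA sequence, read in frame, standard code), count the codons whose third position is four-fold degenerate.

3

Codon 1 TAT (Tyr): third position 2-fold.
Codon 2 GTA (Val): third position 4-fold.
Codon 3 TCC (Ser): third position 4-fold.
Codon 4 ACA (Thr): third position 4-fold.
Codon 5 ATC (Ile): third position 3-fold.
Codon 6 TTG (Leu): third position 2-fold.
Codon 7 GAC (Asp): third position 2-fold.
Four-fold degenerate third positions: 3.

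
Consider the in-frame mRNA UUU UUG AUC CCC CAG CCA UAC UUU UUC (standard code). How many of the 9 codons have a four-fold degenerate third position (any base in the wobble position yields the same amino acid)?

2

Codon 1 UUU (Phe): third position 2-fold.
Codon 2 UUG (Leu): third position 2-fold.
Codon 3 AUC (Ile): third position 3-fold.
Codon 4 CCC (Pro): third position 4-fold.
Codon 5 CAG (Gln): third position 2-fold.
Codon 6 CCA (Pro): third position 4-fold.
Codon 7 UAC (Tyr): third position 2-fold.
Codon 8 UUU (Phe): third position 2-fold.
Codon 9 UUC (Phe): third position 2-fold.
Four-fold degenerate third positions: 2.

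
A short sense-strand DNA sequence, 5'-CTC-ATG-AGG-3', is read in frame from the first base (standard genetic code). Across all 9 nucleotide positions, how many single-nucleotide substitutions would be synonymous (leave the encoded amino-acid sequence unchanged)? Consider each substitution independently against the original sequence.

Codon 1 (CTC, Leu): 3 synonymous substitutions.
Codon 2 (ATG, Met): 0 synonymous substitutions.
Codon 3 (AGG, Arg): 2 synonymous substitutions.
Total: 3 + 0 + 2 = 5.

5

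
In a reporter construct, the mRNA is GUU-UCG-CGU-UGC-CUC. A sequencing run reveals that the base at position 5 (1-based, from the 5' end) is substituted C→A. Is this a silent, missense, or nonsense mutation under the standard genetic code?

nonsense

Position 5 falls in codon 2: UCG → Ser.
After the substitution the codon is UAG → Stop.
The new codon is a stop codon, so this is a nonsense mutation.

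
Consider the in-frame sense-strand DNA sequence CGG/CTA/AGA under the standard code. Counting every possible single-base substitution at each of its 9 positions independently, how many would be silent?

10

Codon 1 (CGG, Arg): 4 synonymous substitutions.
Codon 2 (CTA, Leu): 4 synonymous substitutions.
Codon 3 (AGA, Arg): 2 synonymous substitutions.
Total: 4 + 4 + 2 = 10.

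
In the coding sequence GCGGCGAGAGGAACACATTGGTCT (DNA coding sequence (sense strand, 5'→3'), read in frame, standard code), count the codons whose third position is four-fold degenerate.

Codon 1 GCG (Ala): third position 4-fold.
Codon 2 GCG (Ala): third position 4-fold.
Codon 3 AGA (Arg): third position 2-fold.
Codon 4 GGA (Gly): third position 4-fold.
Codon 5 ACA (Thr): third position 4-fold.
Codon 6 CAT (His): third position 2-fold.
Codon 7 TGG (Trp): third position 1-fold.
Codon 8 TCT (Ser): third position 4-fold.
Four-fold degenerate third positions: 5.

5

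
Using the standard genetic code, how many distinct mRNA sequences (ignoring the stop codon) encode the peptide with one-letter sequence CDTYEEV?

512

Cys: 2 codons.
Asp: 2 codons.
Thr: 4 codons.
Tyr: 2 codons.
Glu: 2 codons.
Glu: 2 codons.
Val: 4 codons.
2 × 2 × 4 × 2 × 2 × 2 × 4 = 512.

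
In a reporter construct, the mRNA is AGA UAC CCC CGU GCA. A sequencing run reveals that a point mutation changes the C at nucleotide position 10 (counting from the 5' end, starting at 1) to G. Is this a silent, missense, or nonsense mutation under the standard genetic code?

Position 10 falls in codon 4: CGU → Arg.
After the substitution the codon is GGU → Gly.
Arg ≠ Gly, so this is a missense mutation.

missense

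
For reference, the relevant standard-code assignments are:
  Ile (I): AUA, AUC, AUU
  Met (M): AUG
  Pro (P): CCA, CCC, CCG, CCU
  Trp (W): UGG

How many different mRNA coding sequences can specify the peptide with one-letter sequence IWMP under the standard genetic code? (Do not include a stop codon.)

12

Ile: 3 codons.
Trp: 1 codon.
Met: 1 codon.
Pro: 4 codons.
3 × 1 × 1 × 4 = 12.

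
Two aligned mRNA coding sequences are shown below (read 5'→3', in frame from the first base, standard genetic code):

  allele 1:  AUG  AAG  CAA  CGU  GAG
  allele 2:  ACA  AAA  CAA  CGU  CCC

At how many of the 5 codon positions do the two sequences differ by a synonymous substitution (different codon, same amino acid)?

1

Codon 1: AUG Met / ACA Thr — nonsynonymous.
Codon 2: AAG Lys / AAA Lys — synonymous.
Codon 3: CAA Gln / CAA Gln — identical.
Codon 4: CGU Arg / CGU Arg — identical.
Codon 5: GAG Glu / CCC Pro — nonsynonymous.
Synonymous differences: 1.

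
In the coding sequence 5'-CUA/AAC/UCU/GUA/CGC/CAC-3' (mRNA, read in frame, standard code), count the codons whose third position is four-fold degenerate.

4

Codon 1 CUA (Leu): third position 4-fold.
Codon 2 AAC (Asn): third position 2-fold.
Codon 3 UCU (Ser): third position 4-fold.
Codon 4 GUA (Val): third position 4-fold.
Codon 5 CGC (Arg): third position 4-fold.
Codon 6 CAC (His): third position 2-fold.
Four-fold degenerate third positions: 4.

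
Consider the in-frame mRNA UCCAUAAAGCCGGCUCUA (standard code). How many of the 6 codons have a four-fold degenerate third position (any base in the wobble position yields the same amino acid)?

Codon 1 UCC (Ser): third position 4-fold.
Codon 2 AUA (Ile): third position 3-fold.
Codon 3 AAG (Lys): third position 2-fold.
Codon 4 CCG (Pro): third position 4-fold.
Codon 5 GCU (Ala): third position 4-fold.
Codon 6 CUA (Leu): third position 4-fold.
Four-fold degenerate third positions: 4.

4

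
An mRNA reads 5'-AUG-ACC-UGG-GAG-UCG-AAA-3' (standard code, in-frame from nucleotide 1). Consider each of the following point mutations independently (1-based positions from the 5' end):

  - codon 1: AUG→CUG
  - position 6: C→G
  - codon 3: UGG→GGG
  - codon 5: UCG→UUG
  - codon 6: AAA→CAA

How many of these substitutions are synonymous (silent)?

Codon 1: AUG (Met) → CUG (Leu) — missense.
Codon 2: ACC (Thr) → ACG (Thr) — synonymous.
Codon 3: UGG (Trp) → GGG (Gly) — missense.
Codon 5: UCG (Ser) → UUG (Leu) — missense.
Codon 6: AAA (Lys) → CAA (Gln) — missense.
Synonymous: 1 of 5.

1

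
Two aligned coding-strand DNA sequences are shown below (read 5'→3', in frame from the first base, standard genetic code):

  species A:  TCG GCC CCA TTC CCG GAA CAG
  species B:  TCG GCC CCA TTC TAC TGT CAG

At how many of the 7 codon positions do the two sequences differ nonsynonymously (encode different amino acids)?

Codon 1: TCG Ser / TCG Ser — identical.
Codon 2: GCC Ala / GCC Ala — identical.
Codon 3: CCA Pro / CCA Pro — identical.
Codon 4: TTC Phe / TTC Phe — identical.
Codon 5: CCG Pro / TAC Tyr — nonsynonymous.
Codon 6: GAA Glu / TGT Cys — nonsynonymous.
Codon 7: CAG Gln / CAG Gln — identical.
Nonsynonymous differences: 2.

2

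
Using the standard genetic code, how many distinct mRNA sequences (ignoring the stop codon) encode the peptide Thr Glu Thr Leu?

192

Thr: 4 codons.
Glu: 2 codons.
Thr: 4 codons.
Leu: 6 codons.
4 × 2 × 4 × 6 = 192.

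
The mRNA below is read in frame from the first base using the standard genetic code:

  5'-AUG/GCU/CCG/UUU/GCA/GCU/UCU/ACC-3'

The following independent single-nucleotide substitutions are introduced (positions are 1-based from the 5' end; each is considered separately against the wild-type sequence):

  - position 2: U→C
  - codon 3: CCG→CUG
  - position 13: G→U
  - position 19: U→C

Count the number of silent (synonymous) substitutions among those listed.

0

Codon 1: AUG (Met) → ACG (Thr) — missense.
Codon 3: CCG (Pro) → CUG (Leu) — missense.
Codon 5: GCA (Ala) → UCA (Ser) — missense.
Codon 7: UCU (Ser) → CCU (Pro) — missense.
Synonymous: 0 of 4.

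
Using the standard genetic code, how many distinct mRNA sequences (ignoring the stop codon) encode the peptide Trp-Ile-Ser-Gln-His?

Trp: 1 codon.
Ile: 3 codons.
Ser: 6 codons.
Gln: 2 codons.
His: 2 codons.
1 × 3 × 6 × 2 × 2 = 72.

72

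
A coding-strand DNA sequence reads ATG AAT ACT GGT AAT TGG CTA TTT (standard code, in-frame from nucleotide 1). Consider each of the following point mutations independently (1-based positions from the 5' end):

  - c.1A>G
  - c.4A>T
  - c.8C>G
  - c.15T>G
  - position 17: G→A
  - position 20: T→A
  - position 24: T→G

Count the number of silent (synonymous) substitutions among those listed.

0

Codon 1: ATG (Met) → GTG (Val) — missense.
Codon 2: AAT (Asn) → TAT (Tyr) — missense.
Codon 3: ACT (Thr) → AGT (Ser) — missense.
Codon 5: AAT (Asn) → AAG (Lys) — missense.
Codon 6: TGG (Trp) → TAG (Stop) — nonsense.
Codon 7: CTA (Leu) → CAA (Gln) — missense.
Codon 8: TTT (Phe) → TTG (Leu) — missense.
Synonymous: 0 of 7.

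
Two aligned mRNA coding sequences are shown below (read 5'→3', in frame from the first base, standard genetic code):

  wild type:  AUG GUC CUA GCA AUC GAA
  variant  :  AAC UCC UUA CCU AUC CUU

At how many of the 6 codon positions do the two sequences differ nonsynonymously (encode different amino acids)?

Codon 1: AUG Met / AAC Asn — nonsynonymous.
Codon 2: GUC Val / UCC Ser — nonsynonymous.
Codon 3: CUA Leu / UUA Leu — synonymous.
Codon 4: GCA Ala / CCU Pro — nonsynonymous.
Codon 5: AUC Ile / AUC Ile — identical.
Codon 6: GAA Glu / CUU Leu — nonsynonymous.
Nonsynonymous differences: 4.

4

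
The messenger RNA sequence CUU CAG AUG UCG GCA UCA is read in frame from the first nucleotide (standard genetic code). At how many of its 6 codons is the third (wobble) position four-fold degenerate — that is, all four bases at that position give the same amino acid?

Codon 1 CUU (Leu): third position 4-fold.
Codon 2 CAG (Gln): third position 2-fold.
Codon 3 AUG (Met): third position 1-fold.
Codon 4 UCG (Ser): third position 4-fold.
Codon 5 GCA (Ala): third position 4-fold.
Codon 6 UCA (Ser): third position 4-fold.
Four-fold degenerate third positions: 4.

4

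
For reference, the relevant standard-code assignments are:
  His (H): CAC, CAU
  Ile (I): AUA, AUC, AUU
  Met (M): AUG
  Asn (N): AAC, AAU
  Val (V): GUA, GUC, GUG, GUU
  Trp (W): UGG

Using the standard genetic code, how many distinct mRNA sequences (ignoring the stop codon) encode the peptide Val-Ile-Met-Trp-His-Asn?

Val: 4 codons.
Ile: 3 codons.
Met: 1 codon.
Trp: 1 codon.
His: 2 codons.
Asn: 2 codons.
4 × 3 × 1 × 1 × 2 × 2 = 48.

48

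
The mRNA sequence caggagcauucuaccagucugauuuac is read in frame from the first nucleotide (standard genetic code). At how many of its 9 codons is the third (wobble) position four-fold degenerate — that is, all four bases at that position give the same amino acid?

Codon 1 CAG (Gln): third position 2-fold.
Codon 2 GAG (Glu): third position 2-fold.
Codon 3 CAU (His): third position 2-fold.
Codon 4 UCU (Ser): third position 4-fold.
Codon 5 ACC (Thr): third position 4-fold.
Codon 6 AGU (Ser): third position 2-fold.
Codon 7 CUG (Leu): third position 4-fold.
Codon 8 AUU (Ile): third position 3-fold.
Codon 9 UAC (Tyr): third position 2-fold.
Four-fold degenerate third positions: 3.

3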